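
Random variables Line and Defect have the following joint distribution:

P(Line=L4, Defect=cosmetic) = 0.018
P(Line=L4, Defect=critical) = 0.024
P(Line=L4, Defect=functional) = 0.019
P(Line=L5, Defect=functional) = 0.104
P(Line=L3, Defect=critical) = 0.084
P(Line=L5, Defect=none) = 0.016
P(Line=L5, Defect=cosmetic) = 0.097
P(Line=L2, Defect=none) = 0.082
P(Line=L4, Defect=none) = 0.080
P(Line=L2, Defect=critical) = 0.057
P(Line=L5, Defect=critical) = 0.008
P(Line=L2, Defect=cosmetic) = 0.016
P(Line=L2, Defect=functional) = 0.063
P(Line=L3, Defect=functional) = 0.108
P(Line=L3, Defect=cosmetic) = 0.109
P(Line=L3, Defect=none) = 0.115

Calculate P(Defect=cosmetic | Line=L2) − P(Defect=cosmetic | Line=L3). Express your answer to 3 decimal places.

-0.189

P(Line=L2) = 0.082 + 0.016 + 0.063 + 0.057 = 0.218; P(Defect=cosmetic | Line=L2) = 0.016/0.218 = 0.0734.
P(Line=L3) = 0.115 + 0.109 + 0.108 + 0.084 = 0.416; P(Defect=cosmetic | Line=L3) = 0.109/0.416 = 0.2620.
Difference = -0.189.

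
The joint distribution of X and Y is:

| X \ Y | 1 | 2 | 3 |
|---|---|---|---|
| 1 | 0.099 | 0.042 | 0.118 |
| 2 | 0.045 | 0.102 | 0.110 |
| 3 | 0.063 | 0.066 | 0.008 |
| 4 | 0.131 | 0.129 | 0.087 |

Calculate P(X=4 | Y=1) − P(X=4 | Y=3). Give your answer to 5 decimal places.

0.11822

P(Y=1) = 0.099 + 0.045 + 0.063 + 0.131 = 0.338; P(X=4 | Y=1) = 0.131/0.338 = 0.387574.
P(Y=3) = 0.118 + 0.110 + 0.008 + 0.087 = 0.323; P(X=4 | Y=3) = 0.087/0.323 = 0.269350.
Difference = 0.11822.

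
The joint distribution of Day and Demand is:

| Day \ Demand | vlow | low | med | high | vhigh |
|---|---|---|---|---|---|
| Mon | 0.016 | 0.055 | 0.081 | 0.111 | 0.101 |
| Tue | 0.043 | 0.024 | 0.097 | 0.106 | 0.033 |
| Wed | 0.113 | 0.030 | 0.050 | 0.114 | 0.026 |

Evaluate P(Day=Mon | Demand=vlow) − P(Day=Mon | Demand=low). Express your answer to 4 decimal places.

-0.4116

P(Demand=vlow) = 0.016 + 0.043 + 0.113 = 0.172; P(Day=Mon | Demand=vlow) = 0.016/0.172 = 0.09302.
P(Demand=low) = 0.055 + 0.024 + 0.030 = 0.109; P(Day=Mon | Demand=low) = 0.055/0.109 = 0.50459.
Difference = -0.4116.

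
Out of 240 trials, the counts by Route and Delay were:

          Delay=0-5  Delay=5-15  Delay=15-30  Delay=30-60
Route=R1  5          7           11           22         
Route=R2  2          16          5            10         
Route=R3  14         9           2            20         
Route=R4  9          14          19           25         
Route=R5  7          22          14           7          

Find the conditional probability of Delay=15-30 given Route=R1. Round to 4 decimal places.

Total with Route=R1: 5 + 7 + 11 + 22 = 45.
P(Delay=15-30 | Route=R1) = 11/45 = 0.2444.

0.2444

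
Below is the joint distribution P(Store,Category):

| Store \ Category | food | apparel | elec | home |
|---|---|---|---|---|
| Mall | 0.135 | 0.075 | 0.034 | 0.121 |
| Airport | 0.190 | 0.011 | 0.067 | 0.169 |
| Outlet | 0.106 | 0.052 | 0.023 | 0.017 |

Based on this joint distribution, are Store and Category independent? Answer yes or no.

no

P(Store=Airport) = 0.437 and P(Category=apparel) = 0.138, so their product is 0.06031, but P(Store=Airport, Category=apparel) = 0.011. Since these differ, Store and Category are not independent.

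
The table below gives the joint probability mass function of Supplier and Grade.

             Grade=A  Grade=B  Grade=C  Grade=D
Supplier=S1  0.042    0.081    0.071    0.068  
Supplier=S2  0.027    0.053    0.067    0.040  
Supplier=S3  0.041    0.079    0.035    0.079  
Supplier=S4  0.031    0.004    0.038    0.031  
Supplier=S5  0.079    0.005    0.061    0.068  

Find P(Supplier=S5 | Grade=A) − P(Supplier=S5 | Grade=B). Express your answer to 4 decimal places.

P(Grade=A) = 0.042 + 0.027 + 0.041 + 0.031 + 0.079 = 0.220; P(Supplier=S5 | Grade=A) = 0.079/0.220 = 0.35909.
P(Grade=B) = 0.081 + 0.053 + 0.079 + 0.004 + 0.005 = 0.222; P(Supplier=S5 | Grade=B) = 0.005/0.222 = 0.02252.
Difference = 0.3366.

0.3366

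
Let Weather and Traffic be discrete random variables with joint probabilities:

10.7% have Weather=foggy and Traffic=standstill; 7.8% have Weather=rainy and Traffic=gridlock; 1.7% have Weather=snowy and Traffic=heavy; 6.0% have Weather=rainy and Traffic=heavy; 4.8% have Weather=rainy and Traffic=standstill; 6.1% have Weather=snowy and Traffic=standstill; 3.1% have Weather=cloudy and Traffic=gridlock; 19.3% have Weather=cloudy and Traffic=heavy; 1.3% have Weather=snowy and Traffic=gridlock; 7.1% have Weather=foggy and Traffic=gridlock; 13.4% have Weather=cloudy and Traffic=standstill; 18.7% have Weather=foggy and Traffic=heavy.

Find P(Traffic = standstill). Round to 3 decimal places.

0.350

P(Traffic=standstill) = 0.134 + 0.048 + 0.061 + 0.107 = 0.350.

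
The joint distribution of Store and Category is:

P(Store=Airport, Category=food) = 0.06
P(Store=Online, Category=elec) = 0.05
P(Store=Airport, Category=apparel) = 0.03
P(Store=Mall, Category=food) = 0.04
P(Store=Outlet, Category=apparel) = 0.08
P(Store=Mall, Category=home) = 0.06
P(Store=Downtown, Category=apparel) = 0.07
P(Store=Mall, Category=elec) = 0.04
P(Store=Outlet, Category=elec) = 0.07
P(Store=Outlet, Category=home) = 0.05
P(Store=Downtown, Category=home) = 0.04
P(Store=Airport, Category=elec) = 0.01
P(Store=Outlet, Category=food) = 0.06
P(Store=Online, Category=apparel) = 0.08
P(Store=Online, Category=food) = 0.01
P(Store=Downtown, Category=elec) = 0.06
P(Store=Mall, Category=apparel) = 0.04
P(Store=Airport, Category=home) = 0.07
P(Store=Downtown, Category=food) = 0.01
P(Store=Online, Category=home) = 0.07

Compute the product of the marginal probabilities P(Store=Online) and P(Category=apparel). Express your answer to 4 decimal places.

P(Store=Online) = 0.01 + 0.08 + 0.05 + 0.07 = 0.21.
P(Category=apparel) = 0.07 + 0.04 + 0.03 + 0.08 + 0.08 = 0.30.
Product: 0.21 × 0.30 = 0.0630.

0.0630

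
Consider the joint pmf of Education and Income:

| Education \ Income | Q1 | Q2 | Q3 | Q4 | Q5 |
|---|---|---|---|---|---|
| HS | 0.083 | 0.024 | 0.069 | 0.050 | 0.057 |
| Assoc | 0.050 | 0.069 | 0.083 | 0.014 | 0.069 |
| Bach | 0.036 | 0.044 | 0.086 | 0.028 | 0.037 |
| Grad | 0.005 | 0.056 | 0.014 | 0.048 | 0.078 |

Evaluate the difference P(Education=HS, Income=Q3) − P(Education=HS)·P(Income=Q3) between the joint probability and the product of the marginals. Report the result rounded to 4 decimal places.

-0.0023

P(Education=HS) = 0.083 + 0.024 + 0.069 + 0.050 + 0.057 = 0.283.
P(Income=Q3) = 0.069 + 0.083 + 0.086 + 0.014 = 0.252.
P(Education=HS, Income=Q3) − P(Education=HS)P(Income=Q3) = 0.069 − 0.283×0.252 = -0.0023.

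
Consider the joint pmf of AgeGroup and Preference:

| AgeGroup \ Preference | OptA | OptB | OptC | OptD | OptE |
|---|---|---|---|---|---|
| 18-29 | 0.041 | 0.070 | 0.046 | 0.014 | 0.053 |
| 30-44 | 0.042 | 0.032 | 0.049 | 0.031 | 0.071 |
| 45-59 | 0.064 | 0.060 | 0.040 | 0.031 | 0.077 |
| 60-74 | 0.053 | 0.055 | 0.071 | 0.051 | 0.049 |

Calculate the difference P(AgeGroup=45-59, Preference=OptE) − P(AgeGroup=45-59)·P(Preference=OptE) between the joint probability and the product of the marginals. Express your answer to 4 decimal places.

P(AgeGroup=45-59) = 0.064 + 0.060 + 0.040 + 0.031 + 0.077 = 0.272.
P(Preference=OptE) = 0.053 + 0.071 + 0.077 + 0.049 = 0.250.
P(AgeGroup=45-59, Preference=OptE) − P(AgeGroup=45-59)P(Preference=OptE) = 0.077 − 0.272×0.250 = 0.0090.

0.0090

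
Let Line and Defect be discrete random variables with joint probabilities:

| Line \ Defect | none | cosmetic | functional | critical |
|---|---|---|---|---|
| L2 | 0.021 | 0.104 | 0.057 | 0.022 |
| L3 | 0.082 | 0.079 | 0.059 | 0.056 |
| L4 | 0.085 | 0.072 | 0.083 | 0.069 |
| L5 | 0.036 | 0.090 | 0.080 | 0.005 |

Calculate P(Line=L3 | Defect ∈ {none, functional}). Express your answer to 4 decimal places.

0.2803

P(Defect=none) = 0.021 + 0.082 + 0.085 + 0.036 = 0.224.
P(Defect=functional) = 0.057 + 0.059 + 0.083 + 0.080 = 0.279.
P(Defect ∈ {none, functional}) = 0.224 + 0.279 = 0.503; P(Line=L3, Defect ∈ {none, functional}) = 0.082 + 0.059 = 0.141.
P(Line=L3 | Defect ∈ {none, functional}) = 0.141/0.503 = 0.2803.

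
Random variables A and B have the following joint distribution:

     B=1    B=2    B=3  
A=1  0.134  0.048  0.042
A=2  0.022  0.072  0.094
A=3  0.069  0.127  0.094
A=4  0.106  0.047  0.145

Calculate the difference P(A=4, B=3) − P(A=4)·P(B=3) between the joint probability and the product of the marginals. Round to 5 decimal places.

0.03325

P(A=4) = 0.106 + 0.047 + 0.145 = 0.298.
P(B=3) = 0.042 + 0.094 + 0.094 + 0.145 = 0.375.
P(A=4, B=3) − P(A=4)P(B=3) = 0.145 − 0.298×0.375 = 0.03325.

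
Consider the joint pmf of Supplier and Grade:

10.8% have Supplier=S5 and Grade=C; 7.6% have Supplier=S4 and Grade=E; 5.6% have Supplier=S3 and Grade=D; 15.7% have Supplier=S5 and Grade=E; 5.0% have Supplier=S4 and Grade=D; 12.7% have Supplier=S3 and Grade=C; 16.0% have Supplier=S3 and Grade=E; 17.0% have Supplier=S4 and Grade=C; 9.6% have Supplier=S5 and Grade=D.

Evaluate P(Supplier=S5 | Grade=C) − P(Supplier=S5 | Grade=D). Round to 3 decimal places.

-0.209

P(Grade=C) = 0.127 + 0.170 + 0.108 = 0.405; P(Supplier=S5 | Grade=C) = 0.108/0.405 = 0.2667.
P(Grade=D) = 0.056 + 0.050 + 0.096 = 0.202; P(Supplier=S5 | Grade=D) = 0.096/0.202 = 0.4752.
Difference = -0.209.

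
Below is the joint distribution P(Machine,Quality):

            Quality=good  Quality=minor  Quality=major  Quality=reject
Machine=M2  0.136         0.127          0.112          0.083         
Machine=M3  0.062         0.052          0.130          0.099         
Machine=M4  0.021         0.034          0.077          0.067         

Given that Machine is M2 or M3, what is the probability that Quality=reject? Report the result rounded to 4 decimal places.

0.2272

P(Machine=M2) = 0.136 + 0.127 + 0.112 + 0.083 = 0.458.
P(Machine=M3) = 0.062 + 0.052 + 0.130 + 0.099 = 0.343.
P(Machine ∈ {M2, M3}) = 0.458 + 0.343 = 0.801; P(Quality=reject, Machine ∈ {M2, M3}) = 0.083 + 0.099 = 0.182.
P(Quality=reject | Machine ∈ {M2, M3}) = 0.182/0.801 = 0.2272.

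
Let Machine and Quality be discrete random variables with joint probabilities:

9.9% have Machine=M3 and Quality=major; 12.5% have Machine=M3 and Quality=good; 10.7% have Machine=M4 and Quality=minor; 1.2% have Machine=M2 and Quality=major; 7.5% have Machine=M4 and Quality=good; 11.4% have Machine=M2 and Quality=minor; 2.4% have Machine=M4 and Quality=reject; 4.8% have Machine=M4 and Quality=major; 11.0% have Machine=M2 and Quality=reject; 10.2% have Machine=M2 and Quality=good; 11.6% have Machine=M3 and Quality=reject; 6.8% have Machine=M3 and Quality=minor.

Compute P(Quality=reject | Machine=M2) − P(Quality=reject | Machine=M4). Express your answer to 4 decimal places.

P(Machine=M2) = 0.102 + 0.114 + 0.012 + 0.110 = 0.338; P(Quality=reject | Machine=M2) = 0.110/0.338 = 0.32544.
P(Machine=M4) = 0.075 + 0.107 + 0.048 + 0.024 = 0.254; P(Quality=reject | Machine=M4) = 0.024/0.254 = 0.09449.
Difference = 0.2310.

0.2310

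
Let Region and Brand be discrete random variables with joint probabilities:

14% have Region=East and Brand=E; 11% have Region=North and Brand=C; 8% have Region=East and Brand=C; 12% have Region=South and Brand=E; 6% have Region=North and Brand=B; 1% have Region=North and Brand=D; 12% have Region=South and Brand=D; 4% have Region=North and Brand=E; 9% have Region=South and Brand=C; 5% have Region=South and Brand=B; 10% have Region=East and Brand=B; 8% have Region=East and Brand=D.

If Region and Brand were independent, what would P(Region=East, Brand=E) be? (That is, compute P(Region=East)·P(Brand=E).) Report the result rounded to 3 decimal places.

P(Region=East) = 0.10 + 0.08 + 0.08 + 0.14 = 0.40.
P(Brand=E) = 0.04 + 0.12 + 0.14 = 0.30.
Product: 0.40 × 0.30 = 0.120.

0.120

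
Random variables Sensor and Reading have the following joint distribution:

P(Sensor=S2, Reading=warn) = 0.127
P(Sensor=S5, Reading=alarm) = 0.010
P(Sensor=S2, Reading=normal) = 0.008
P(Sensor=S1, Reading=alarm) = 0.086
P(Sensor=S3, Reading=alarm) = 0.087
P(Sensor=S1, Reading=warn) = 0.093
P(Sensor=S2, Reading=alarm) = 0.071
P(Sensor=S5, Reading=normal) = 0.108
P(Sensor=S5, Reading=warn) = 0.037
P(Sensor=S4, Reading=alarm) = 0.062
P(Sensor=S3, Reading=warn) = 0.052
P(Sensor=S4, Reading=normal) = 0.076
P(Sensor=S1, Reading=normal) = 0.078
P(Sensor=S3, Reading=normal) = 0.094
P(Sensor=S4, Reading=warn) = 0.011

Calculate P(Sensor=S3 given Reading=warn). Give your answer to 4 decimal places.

P(Reading=warn) = 0.093 + 0.127 + 0.052 + 0.011 + 0.037 = 0.320.
P(Sensor=S3 | Reading=warn) = 0.052/0.320 = 0.1625.

0.1625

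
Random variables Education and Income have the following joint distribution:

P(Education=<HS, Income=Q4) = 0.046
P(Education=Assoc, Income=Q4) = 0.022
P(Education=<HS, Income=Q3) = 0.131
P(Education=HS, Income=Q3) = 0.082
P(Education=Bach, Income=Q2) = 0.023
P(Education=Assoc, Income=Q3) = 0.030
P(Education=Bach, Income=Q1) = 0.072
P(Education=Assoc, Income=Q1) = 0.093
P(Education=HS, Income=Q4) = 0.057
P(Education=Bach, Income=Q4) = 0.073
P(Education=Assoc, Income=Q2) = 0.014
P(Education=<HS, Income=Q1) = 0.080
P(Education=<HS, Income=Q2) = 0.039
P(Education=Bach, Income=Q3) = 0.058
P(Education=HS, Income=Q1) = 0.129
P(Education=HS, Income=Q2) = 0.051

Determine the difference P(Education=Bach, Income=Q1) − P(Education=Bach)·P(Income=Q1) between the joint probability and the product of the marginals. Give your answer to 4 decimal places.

P(Education=Bach) = 0.072 + 0.023 + 0.058 + 0.073 = 0.226.
P(Income=Q1) = 0.080 + 0.129 + 0.093 + 0.072 = 0.374.
P(Education=Bach, Income=Q1) − P(Education=Bach)P(Income=Q1) = 0.072 − 0.226×0.374 = -0.0125.

-0.0125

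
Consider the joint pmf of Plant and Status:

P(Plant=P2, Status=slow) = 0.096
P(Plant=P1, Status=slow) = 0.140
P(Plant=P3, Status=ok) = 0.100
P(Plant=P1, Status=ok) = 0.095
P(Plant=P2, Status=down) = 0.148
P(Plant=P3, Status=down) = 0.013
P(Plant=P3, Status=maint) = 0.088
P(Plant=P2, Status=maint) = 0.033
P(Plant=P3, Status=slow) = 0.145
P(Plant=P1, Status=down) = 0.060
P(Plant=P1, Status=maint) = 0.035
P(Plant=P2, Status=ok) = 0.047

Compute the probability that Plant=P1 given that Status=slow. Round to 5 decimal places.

P(Status=slow) = 0.140 + 0.096 + 0.145 = 0.381.
P(Plant=P1 | Status=slow) = 0.140/0.381 = 0.36745.

0.36745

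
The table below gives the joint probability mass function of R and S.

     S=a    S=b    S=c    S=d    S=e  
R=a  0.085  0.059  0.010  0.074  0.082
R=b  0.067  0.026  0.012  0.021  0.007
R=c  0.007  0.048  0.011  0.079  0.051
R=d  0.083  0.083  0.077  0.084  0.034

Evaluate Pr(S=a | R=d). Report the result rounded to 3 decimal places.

P(R=d) = 0.083 + 0.083 + 0.077 + 0.084 + 0.034 = 0.361.
P(S=a | R=d) = 0.083/0.361 = 0.230.

0.230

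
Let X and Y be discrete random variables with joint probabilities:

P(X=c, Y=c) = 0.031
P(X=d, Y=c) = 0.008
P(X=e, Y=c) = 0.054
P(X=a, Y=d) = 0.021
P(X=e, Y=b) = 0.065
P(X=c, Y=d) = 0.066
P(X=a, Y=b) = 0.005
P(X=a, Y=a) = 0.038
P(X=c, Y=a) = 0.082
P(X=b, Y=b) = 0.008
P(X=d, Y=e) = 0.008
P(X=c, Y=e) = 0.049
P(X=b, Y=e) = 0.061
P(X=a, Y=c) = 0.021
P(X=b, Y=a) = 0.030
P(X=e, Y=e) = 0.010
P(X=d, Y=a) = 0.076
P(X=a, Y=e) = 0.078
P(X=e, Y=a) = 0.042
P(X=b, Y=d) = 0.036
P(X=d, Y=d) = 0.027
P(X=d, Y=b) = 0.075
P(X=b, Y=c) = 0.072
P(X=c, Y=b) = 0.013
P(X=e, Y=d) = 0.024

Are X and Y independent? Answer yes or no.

no

P(X=a) = 0.163 and P(Y=e) = 0.206, so their product is 0.03358, but P(X=a, Y=e) = 0.078. Since these differ, X and Y are not independent.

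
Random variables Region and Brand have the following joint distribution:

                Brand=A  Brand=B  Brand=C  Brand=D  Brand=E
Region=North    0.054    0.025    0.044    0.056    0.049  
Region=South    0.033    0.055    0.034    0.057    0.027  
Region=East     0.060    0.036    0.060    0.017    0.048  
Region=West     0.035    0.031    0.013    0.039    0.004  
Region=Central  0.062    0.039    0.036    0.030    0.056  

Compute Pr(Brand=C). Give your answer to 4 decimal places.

P(Brand=C) = 0.044 + 0.034 + 0.060 + 0.013 + 0.036 = 0.187.

0.1870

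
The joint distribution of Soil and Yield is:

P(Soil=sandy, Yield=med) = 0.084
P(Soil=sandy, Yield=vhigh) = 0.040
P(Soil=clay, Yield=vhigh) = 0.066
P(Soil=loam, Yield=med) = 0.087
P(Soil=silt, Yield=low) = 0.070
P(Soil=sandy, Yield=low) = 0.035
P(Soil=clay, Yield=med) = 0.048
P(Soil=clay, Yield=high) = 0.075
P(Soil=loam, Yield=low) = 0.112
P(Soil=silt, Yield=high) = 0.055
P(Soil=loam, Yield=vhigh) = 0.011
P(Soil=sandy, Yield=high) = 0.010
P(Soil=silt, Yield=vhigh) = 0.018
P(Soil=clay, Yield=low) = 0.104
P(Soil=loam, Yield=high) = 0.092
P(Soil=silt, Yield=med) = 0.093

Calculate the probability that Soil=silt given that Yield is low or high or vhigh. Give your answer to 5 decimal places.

P(Yield=low) = 0.035 + 0.112 + 0.104 + 0.070 = 0.321.
P(Yield=high) = 0.010 + 0.092 + 0.075 + 0.055 = 0.232.
P(Yield=vhigh) = 0.040 + 0.011 + 0.066 + 0.018 = 0.135.
P(Yield ∈ {low, high, vhigh}) = 0.321 + 0.232 + 0.135 = 0.688; P(Soil=silt, Yield ∈ {low, high, vhigh}) = 0.070 + 0.055 + 0.018 = 0.143.
P(Soil=silt | Yield ∈ {low, high, vhigh}) = 0.143/0.688 = 0.20785.

0.20785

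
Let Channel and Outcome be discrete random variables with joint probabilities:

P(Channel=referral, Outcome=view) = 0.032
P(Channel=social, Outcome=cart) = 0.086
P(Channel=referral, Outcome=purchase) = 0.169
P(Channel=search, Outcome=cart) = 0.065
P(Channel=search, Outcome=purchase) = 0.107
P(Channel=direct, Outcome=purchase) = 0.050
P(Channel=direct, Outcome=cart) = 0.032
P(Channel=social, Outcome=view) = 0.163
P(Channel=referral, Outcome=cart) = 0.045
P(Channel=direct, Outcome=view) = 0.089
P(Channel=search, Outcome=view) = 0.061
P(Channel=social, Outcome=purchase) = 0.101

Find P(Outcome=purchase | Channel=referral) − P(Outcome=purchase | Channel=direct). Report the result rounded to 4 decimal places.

P(Channel=referral) = 0.032 + 0.045 + 0.169 = 0.246; P(Outcome=purchase | Channel=referral) = 0.169/0.246 = 0.68699.
P(Channel=direct) = 0.089 + 0.032 + 0.050 = 0.171; P(Outcome=purchase | Channel=direct) = 0.050/0.171 = 0.29240.
Difference = 0.3946.

0.3946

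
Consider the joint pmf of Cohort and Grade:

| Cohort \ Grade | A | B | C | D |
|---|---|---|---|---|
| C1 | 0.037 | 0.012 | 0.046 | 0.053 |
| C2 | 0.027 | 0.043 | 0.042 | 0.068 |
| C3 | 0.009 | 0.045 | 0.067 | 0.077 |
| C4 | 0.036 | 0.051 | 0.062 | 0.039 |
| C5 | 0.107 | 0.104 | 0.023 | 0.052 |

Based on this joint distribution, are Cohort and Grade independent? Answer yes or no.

P(Cohort=C5) = 0.286 and P(Grade=C) = 0.240, so their product is 0.06864, but P(Cohort=C5, Grade=C) = 0.023. Since these differ, Cohort and Grade are not independent.

no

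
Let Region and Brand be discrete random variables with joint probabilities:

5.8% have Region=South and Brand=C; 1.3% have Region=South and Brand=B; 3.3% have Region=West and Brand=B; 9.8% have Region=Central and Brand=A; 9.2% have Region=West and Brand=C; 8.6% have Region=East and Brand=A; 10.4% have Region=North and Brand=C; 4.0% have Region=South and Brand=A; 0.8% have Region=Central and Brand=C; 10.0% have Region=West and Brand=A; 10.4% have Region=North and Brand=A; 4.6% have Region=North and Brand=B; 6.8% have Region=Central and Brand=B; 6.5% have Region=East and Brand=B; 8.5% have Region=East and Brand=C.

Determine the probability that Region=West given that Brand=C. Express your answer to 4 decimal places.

0.2651

P(Brand=C) = 0.104 + 0.058 + 0.085 + 0.092 + 0.008 = 0.347.
P(Region=West | Brand=C) = 0.092/0.347 = 0.2651.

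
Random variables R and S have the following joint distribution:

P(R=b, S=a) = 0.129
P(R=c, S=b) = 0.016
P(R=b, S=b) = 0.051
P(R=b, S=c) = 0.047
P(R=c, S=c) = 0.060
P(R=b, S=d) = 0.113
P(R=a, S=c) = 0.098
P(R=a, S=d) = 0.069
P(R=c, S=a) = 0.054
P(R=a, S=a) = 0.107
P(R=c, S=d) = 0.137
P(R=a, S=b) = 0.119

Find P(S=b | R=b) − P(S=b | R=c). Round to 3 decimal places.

0.090

P(R=b) = 0.129 + 0.051 + 0.047 + 0.113 = 0.340; P(S=b | R=b) = 0.051/0.340 = 0.1500.
P(R=c) = 0.054 + 0.016 + 0.060 + 0.137 = 0.267; P(S=b | R=c) = 0.016/0.267 = 0.0599.
Difference = 0.090.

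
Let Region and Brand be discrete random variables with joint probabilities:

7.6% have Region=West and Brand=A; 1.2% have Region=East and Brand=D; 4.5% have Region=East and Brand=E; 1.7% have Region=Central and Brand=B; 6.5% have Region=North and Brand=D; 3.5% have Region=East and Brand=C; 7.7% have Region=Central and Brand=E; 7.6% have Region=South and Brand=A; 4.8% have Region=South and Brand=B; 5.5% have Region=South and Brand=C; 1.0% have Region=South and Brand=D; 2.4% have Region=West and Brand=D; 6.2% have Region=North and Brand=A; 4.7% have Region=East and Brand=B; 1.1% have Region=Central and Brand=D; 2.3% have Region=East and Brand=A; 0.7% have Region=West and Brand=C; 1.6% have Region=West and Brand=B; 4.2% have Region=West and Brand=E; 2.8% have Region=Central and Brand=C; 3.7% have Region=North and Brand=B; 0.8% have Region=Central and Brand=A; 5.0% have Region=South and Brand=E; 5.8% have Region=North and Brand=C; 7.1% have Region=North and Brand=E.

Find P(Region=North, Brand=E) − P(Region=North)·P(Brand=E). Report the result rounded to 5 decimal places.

P(Region=North) = 0.062 + 0.037 + 0.058 + 0.065 + 0.071 = 0.293.
P(Brand=E) = 0.071 + 0.050 + 0.045 + 0.042 + 0.077 = 0.285.
P(Region=North, Brand=E) − P(Region=North)P(Brand=E) = 0.071 − 0.293×0.285 = -0.01251.

-0.01251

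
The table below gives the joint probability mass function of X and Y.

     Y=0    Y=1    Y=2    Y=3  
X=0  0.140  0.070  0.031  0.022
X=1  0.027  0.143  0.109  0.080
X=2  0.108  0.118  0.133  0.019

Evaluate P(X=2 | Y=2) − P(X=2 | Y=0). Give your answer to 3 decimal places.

0.094

P(Y=2) = 0.031 + 0.109 + 0.133 = 0.273; P(X=2 | Y=2) = 0.133/0.273 = 0.4872.
P(Y=0) = 0.140 + 0.027 + 0.108 = 0.275; P(X=2 | Y=0) = 0.108/0.275 = 0.3927.
Difference = 0.094.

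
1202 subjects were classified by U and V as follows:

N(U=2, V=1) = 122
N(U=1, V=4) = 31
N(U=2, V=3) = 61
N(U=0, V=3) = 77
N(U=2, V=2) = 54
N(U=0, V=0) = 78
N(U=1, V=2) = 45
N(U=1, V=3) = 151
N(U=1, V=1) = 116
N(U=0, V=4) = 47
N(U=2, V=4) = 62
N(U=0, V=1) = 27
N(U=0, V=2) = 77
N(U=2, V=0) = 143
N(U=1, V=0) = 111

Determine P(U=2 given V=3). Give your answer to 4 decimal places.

Total with V=3: 77 + 151 + 61 = 289.
P(U=2 | V=3) = 61/289 = 0.2111.

0.2111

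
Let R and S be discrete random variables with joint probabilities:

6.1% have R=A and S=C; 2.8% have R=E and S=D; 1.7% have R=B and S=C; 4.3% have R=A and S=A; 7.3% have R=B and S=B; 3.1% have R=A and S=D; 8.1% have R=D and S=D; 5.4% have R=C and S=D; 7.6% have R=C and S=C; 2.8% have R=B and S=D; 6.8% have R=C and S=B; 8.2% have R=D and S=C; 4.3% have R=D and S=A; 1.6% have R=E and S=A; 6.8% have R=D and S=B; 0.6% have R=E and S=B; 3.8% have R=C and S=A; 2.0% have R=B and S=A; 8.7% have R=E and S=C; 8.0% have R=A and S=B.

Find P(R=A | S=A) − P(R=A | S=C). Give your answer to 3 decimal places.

P(S=A) = 0.043 + 0.020 + 0.038 + 0.043 + 0.016 = 0.160; P(R=A | S=A) = 0.043/0.160 = 0.2688.
P(S=C) = 0.061 + 0.017 + 0.076 + 0.082 + 0.087 = 0.323; P(R=A | S=C) = 0.061/0.323 = 0.1889.
Difference = 0.080.

0.080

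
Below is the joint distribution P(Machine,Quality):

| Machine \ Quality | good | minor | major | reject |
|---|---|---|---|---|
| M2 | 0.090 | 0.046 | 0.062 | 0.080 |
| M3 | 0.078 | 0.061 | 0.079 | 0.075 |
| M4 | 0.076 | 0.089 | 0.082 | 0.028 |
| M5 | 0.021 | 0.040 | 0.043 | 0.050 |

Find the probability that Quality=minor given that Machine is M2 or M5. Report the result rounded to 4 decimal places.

0.1991

P(Machine=M2) = 0.090 + 0.046 + 0.062 + 0.080 = 0.278.
P(Machine=M5) = 0.021 + 0.040 + 0.043 + 0.050 = 0.154.
P(Machine ∈ {M2, M5}) = 0.278 + 0.154 = 0.432; P(Quality=minor, Machine ∈ {M2, M5}) = 0.046 + 0.040 = 0.086.
P(Quality=minor | Machine ∈ {M2, M5}) = 0.086/0.432 = 0.1991.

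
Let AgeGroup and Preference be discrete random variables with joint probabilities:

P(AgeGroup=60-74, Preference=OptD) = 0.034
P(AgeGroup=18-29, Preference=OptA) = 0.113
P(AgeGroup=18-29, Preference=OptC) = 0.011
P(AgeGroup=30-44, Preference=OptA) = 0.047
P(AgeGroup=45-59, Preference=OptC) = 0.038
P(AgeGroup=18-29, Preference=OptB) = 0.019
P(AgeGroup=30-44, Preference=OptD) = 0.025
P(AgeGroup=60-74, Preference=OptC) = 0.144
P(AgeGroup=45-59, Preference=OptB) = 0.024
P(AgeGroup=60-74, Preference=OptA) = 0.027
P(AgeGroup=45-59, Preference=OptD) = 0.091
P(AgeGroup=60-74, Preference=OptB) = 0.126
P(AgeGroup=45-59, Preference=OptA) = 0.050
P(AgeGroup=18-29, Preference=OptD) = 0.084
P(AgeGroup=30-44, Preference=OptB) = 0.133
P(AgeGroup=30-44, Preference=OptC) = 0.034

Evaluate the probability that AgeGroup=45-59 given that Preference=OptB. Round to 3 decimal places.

P(Preference=OptB) = 0.019 + 0.133 + 0.024 + 0.126 = 0.302.
P(AgeGroup=45-59 | Preference=OptB) = 0.024/0.302 = 0.079.

0.079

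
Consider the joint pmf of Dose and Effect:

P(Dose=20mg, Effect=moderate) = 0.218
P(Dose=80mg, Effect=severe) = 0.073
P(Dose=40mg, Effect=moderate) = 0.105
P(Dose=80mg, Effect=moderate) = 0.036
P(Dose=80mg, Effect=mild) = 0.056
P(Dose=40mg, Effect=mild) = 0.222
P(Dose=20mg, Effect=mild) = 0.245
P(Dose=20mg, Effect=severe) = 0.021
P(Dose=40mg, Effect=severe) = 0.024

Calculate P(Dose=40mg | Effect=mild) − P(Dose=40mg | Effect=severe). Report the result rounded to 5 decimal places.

0.22108

P(Effect=mild) = 0.245 + 0.222 + 0.056 = 0.523; P(Dose=40mg | Effect=mild) = 0.222/0.523 = 0.424474.
P(Effect=severe) = 0.021 + 0.024 + 0.073 = 0.118; P(Dose=40mg | Effect=severe) = 0.024/0.118 = 0.203390.
Difference = 0.22108.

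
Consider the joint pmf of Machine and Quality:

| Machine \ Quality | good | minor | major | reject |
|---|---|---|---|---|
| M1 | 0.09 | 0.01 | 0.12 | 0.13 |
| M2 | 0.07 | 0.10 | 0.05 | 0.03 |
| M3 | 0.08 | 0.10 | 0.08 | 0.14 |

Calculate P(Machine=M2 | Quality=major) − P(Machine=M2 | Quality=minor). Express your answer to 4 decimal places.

-0.2762

P(Quality=major) = 0.12 + 0.05 + 0.08 = 0.25; P(Machine=M2 | Quality=major) = 0.05/0.25 = 0.20000.
P(Quality=minor) = 0.01 + 0.10 + 0.10 = 0.21; P(Machine=M2 | Quality=minor) = 0.10/0.21 = 0.47619.
Difference = -0.2762.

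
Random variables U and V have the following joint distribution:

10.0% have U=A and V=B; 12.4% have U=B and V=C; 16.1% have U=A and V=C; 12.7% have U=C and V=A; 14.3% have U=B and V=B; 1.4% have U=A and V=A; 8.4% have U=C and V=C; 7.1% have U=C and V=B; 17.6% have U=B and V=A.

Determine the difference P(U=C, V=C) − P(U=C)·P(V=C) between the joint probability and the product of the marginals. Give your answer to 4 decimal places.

P(U=C) = 0.127 + 0.071 + 0.084 = 0.282.
P(V=C) = 0.161 + 0.124 + 0.084 = 0.369.
P(U=C, V=C) − P(U=C)P(V=C) = 0.084 − 0.282×0.369 = -0.0201.

-0.0201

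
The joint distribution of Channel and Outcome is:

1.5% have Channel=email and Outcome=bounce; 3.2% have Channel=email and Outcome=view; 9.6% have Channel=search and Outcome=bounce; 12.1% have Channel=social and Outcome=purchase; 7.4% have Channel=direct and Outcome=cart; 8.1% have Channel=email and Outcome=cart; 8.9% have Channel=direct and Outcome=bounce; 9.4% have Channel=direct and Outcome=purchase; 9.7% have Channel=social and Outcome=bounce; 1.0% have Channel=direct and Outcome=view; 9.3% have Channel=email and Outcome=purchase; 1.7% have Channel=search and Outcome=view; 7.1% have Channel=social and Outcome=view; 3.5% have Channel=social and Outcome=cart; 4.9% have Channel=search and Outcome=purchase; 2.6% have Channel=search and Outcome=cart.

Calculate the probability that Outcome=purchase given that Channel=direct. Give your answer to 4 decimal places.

P(Channel=direct) = 0.089 + 0.010 + 0.074 + 0.094 = 0.267.
P(Outcome=purchase | Channel=direct) = 0.094/0.267 = 0.3521.

0.3521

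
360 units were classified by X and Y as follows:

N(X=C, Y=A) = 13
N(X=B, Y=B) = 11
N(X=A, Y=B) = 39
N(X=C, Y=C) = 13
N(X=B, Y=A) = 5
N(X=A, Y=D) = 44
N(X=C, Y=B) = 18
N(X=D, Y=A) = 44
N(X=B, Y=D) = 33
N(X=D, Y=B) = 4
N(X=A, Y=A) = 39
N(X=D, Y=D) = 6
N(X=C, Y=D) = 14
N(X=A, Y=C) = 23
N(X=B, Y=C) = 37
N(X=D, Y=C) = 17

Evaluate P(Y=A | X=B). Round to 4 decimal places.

Total with X=B: 5 + 11 + 37 + 33 = 86.
P(Y=A | X=B) = 5/86 = 0.0581.

0.0581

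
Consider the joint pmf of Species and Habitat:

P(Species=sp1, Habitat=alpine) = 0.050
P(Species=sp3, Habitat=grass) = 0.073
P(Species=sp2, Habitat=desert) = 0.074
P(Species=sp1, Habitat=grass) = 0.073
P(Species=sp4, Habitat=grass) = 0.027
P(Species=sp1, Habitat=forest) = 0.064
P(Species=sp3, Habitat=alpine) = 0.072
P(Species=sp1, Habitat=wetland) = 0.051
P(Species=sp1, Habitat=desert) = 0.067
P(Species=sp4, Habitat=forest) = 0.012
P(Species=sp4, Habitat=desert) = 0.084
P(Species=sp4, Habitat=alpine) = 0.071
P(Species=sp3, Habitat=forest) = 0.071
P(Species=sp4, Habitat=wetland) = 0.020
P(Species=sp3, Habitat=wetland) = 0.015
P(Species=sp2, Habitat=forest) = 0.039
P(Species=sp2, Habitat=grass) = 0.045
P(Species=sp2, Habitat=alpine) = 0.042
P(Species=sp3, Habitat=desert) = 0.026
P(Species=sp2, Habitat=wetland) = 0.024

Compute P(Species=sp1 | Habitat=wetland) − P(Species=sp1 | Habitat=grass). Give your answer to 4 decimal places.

0.1288

P(Habitat=wetland) = 0.051 + 0.024 + 0.015 + 0.020 = 0.110; P(Species=sp1 | Habitat=wetland) = 0.051/0.110 = 0.46364.
P(Habitat=grass) = 0.073 + 0.045 + 0.073 + 0.027 = 0.218; P(Species=sp1 | Habitat=grass) = 0.073/0.218 = 0.33486.
Difference = 0.1288.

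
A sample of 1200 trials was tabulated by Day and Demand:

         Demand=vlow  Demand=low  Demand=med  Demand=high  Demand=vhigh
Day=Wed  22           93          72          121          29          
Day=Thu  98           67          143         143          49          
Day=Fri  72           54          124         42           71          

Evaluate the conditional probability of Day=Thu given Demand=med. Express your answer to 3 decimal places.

0.422

Total with Demand=med: 72 + 143 + 124 = 339.
P(Day=Thu | Demand=med) = 143/339 = 0.422.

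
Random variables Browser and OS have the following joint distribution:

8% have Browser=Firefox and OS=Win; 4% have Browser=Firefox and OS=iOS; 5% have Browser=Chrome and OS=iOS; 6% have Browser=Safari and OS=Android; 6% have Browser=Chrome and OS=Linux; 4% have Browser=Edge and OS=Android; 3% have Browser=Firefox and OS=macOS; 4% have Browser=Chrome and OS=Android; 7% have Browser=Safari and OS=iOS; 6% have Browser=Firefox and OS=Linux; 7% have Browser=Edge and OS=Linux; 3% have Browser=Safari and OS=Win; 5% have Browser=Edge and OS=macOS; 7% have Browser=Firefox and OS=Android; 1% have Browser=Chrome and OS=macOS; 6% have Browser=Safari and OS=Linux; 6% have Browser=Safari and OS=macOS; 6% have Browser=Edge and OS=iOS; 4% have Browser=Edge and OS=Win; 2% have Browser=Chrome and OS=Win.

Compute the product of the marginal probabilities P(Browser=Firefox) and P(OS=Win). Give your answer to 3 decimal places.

P(Browser=Firefox) = 0.08 + 0.03 + 0.06 + 0.04 + 0.07 = 0.28.
P(OS=Win) = 0.02 + 0.08 + 0.03 + 0.04 = 0.17.
Product: 0.28 × 0.17 = 0.048.

0.048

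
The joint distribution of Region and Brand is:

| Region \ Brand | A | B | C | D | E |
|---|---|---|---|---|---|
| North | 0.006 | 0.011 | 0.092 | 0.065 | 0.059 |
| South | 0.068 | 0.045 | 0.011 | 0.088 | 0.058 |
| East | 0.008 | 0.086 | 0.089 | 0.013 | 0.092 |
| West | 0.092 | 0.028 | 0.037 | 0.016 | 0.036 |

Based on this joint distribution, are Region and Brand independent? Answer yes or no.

no

P(Region=West) = 0.209 and P(Brand=A) = 0.174, so their product is 0.03637, but P(Region=West, Brand=A) = 0.092. Since these differ, Region and Brand are not independent.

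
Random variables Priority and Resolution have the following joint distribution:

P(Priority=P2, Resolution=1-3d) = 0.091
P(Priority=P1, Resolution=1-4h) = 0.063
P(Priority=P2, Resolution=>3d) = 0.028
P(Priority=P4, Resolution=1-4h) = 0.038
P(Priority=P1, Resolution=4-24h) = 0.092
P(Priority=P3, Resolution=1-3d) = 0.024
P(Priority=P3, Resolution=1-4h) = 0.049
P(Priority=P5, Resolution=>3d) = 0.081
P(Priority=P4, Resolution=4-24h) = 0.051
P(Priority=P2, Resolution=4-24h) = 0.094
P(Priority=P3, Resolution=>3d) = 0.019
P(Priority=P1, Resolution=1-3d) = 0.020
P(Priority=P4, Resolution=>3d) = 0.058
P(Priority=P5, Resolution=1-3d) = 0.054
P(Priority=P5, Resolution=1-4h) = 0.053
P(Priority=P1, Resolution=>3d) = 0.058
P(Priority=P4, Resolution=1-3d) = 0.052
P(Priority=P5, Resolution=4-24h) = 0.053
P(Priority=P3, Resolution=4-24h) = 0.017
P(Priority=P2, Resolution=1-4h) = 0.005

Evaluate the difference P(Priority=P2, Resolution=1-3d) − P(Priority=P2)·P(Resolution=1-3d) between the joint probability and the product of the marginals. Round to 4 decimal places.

0.0385

P(Priority=P2) = 0.005 + 0.094 + 0.091 + 0.028 = 0.218.
P(Resolution=1-3d) = 0.020 + 0.091 + 0.024 + 0.052 + 0.054 = 0.241.
P(Priority=P2, Resolution=1-3d) − P(Priority=P2)P(Resolution=1-3d) = 0.091 − 0.218×0.241 = 0.0385.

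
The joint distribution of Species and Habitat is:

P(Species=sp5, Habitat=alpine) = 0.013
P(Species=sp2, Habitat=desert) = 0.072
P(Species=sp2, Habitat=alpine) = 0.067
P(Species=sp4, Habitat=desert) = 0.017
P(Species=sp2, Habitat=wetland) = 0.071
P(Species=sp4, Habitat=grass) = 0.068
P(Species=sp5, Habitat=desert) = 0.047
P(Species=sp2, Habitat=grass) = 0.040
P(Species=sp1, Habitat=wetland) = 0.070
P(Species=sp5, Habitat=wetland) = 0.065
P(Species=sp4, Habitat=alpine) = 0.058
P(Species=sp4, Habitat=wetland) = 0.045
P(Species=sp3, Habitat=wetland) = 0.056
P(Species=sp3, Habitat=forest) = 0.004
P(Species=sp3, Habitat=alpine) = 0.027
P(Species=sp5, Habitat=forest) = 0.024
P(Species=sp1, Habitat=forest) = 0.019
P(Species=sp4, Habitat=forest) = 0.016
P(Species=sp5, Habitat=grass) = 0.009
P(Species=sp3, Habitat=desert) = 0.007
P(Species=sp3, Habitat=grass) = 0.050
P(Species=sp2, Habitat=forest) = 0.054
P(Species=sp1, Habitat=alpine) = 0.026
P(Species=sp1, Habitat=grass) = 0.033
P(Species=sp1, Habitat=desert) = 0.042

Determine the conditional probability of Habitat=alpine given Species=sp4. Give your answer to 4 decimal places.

P(Species=sp4) = 0.016 + 0.068 + 0.045 + 0.017 + 0.058 = 0.204.
P(Habitat=alpine | Species=sp4) = 0.058/0.204 = 0.2843.

0.2843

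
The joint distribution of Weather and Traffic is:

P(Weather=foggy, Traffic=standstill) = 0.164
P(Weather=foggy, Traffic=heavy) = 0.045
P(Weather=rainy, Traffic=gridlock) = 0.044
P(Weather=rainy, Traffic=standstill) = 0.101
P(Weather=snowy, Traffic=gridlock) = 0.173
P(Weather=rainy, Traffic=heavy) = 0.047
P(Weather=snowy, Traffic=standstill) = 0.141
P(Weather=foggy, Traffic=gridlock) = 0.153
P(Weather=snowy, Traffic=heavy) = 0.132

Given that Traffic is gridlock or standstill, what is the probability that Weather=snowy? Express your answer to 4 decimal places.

0.4046

P(Traffic=gridlock) = 0.044 + 0.173 + 0.153 = 0.370.
P(Traffic=standstill) = 0.101 + 0.141 + 0.164 = 0.406.
P(Traffic ∈ {gridlock, standstill}) = 0.370 + 0.406 = 0.776; P(Weather=snowy, Traffic ∈ {gridlock, standstill}) = 0.173 + 0.141 = 0.314.
P(Weather=snowy | Traffic ∈ {gridlock, standstill}) = 0.314/0.776 = 0.4046.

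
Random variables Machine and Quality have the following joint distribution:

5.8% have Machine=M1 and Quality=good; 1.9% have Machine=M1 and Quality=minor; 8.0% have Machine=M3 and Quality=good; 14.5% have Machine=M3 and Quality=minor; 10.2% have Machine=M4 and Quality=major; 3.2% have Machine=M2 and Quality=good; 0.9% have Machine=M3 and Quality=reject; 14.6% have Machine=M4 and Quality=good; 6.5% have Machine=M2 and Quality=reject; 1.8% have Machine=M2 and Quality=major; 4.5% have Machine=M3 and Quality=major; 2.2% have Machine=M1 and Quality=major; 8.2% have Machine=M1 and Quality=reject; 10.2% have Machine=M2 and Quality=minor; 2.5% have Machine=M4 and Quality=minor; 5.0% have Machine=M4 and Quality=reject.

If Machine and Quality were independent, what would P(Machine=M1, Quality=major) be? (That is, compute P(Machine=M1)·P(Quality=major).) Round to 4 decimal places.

P(Machine=M1) = 0.058 + 0.019 + 0.022 + 0.082 = 0.181.
P(Quality=major) = 0.022 + 0.018 + 0.045 + 0.102 = 0.187.
Product: 0.181 × 0.187 = 0.0338.

0.0338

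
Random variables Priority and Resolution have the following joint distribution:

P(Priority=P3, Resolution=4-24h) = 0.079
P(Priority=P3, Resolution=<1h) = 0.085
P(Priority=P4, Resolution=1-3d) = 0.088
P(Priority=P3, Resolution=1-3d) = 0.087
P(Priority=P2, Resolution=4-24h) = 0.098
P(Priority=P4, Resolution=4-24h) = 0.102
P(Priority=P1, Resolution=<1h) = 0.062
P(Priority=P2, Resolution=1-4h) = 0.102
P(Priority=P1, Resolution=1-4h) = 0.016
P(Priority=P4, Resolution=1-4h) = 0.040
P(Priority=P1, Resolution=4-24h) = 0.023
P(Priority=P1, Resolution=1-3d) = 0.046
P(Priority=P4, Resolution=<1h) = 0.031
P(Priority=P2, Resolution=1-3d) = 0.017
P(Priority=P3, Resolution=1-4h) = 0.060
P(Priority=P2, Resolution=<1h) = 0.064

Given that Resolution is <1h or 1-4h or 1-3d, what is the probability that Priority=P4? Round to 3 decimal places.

P(Resolution=<1h) = 0.062 + 0.064 + 0.085 + 0.031 = 0.242.
P(Resolution=1-4h) = 0.016 + 0.102 + 0.060 + 0.040 = 0.218.
P(Resolution=1-3d) = 0.046 + 0.017 + 0.087 + 0.088 = 0.238.
P(Resolution ∈ {<1h, 1-4h, 1-3d}) = 0.242 + 0.218 + 0.238 = 0.698; P(Priority=P4, Resolution ∈ {<1h, 1-4h, 1-3d}) = 0.031 + 0.040 + 0.088 = 0.159.
P(Priority=P4 | Resolution ∈ {<1h, 1-4h, 1-3d}) = 0.159/0.698 = 0.228.

0.228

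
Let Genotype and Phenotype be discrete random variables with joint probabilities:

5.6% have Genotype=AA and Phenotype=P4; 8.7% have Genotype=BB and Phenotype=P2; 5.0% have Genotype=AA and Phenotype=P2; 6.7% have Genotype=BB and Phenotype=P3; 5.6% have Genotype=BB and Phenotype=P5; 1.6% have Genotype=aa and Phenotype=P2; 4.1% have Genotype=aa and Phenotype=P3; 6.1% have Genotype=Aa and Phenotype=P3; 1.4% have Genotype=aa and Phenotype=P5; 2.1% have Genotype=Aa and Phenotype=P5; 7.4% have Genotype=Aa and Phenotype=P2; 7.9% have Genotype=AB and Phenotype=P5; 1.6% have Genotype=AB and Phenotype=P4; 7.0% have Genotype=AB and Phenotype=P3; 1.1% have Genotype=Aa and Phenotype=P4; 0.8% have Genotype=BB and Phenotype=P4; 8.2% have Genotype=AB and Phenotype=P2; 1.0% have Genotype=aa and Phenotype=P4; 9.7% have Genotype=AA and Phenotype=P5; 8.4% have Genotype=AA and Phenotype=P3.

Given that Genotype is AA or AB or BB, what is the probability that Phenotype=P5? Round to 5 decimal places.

0.30851

P(Genotype=AA) = 0.050 + 0.084 + 0.056 + 0.097 = 0.287.
P(Genotype=AB) = 0.082 + 0.070 + 0.016 + 0.079 = 0.247.
P(Genotype=BB) = 0.087 + 0.067 + 0.008 + 0.056 = 0.218.
P(Genotype ∈ {AA, AB, BB}) = 0.287 + 0.247 + 0.218 = 0.752; P(Phenotype=P5, Genotype ∈ {AA, AB, BB}) = 0.097 + 0.079 + 0.056 = 0.232.
P(Phenotype=P5 | Genotype ∈ {AA, AB, BB}) = 0.232/0.752 = 0.30851.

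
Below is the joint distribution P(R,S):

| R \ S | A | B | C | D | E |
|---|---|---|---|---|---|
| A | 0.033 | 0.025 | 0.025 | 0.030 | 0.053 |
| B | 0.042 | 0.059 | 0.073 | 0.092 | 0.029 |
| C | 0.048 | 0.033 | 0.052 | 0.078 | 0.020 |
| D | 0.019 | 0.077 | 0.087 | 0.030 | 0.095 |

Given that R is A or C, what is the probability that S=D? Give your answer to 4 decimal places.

P(R=A) = 0.033 + 0.025 + 0.025 + 0.030 + 0.053 = 0.166.
P(R=C) = 0.048 + 0.033 + 0.052 + 0.078 + 0.020 = 0.231.
P(R ∈ {A, C}) = 0.166 + 0.231 = 0.397; P(S=D, R ∈ {A, C}) = 0.030 + 0.078 = 0.108.
P(S=D | R ∈ {A, C}) = 0.108/0.397 = 0.2720.

0.2720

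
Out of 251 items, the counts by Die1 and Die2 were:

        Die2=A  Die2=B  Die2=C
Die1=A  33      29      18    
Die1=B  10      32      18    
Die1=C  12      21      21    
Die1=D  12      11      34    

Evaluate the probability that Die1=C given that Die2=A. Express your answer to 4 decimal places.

0.1791

Total with Die2=A: 33 + 10 + 12 + 12 = 67.
P(Die1=C | Die2=A) = 12/67 = 0.1791.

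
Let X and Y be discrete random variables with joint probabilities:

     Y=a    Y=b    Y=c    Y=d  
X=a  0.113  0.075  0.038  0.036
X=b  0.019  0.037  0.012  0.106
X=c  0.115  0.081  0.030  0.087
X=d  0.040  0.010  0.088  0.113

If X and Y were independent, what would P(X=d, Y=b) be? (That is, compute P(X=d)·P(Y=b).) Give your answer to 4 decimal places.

0.0510

P(X=d) = 0.040 + 0.010 + 0.088 + 0.113 = 0.251.
P(Y=b) = 0.075 + 0.037 + 0.081 + 0.010 = 0.203.
Product: 0.251 × 0.203 = 0.0510.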